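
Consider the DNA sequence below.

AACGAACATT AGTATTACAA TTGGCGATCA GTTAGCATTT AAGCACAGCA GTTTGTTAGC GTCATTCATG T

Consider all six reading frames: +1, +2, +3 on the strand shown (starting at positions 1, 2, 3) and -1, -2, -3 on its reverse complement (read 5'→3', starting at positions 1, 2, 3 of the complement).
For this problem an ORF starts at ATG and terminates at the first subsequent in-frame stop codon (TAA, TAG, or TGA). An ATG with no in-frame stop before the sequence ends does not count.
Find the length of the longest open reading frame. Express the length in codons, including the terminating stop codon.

14

Reverse complement (5'→3'): ACATGAATGACGCTAACAAACTGCTGTGCTTAAATGCTAACTGATCGCCAATTGTAATACTAATGTTCGTT
Frame +1: AAC GAA CAT TAG TAT TAC AAT TGG CGA TCA GTT AGC ATT TAA GCA CAG CAG TTT GTT AGC GTC ATT CAT — no ATG→stop ORF.
Frame +2: ACG AAC ATT AGT ATT ACA ATT GGC GAT CAG TTA GCA TTT AAG CAC AGC AGT TTG TTA GCG TCA TTC ATG — no ATG→stop ORF.
Frame +3: CGA ACA TTA GTA TTA CAA TTG GCG ATC AGT TAG CAT TTA AGC ACA GCA GTT TGT TAG CGT CAT TCA TGT — no ATG→stop ORF.
Frame -1: ACA TGA ATG ACG CTA ACA AAC TGC TGT GCT TAA ATG CTA ACT GAT CGC CAA TTG TAA TAC TAA TGT TCG — ATG at 7, stop TAA at 31 → 27 nt; ATG at 34, stop TAA at 55 → 24 nt.
Frame -2: CAT GAA TGA CGC TAA CAA ACT GCT GTG CTT AAA TGC TAA CTG ATC GCC AAT TGT AAT ACT AAT GTT CGT — no ATG→stop ORF.
Frame -3: ATG AAT GAC GCT AAC AAA CTG CTG TGC TTA AAT GCT AAC TGA TCG CCA ATT GTA ATA CTA ATG TTC GTT — ATG at 3, stop TGA at 42 → 42 nt.
Longest: frame -3, positions 3–44, 42 nt = 14 codons = 13 aa. → 14 codons.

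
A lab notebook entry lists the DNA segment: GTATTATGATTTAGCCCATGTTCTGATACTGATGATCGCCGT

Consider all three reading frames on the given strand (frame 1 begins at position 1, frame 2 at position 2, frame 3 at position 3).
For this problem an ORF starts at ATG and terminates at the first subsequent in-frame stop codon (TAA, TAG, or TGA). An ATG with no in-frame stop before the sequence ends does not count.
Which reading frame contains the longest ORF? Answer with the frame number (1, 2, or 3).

Frame 1: GTA TTA TGA TTT AGC CCA TGT TCT GAT ACT GAT GAT CGC CGT — no ATG→stop ORF.
Frame 2: TAT TAT GAT TTA GCC CAT GTT CTG ATA CTG ATG ATC GCC — no ATG→stop ORF.
Frame 3: ATT ATG ATT TAG CCC ATG TTC TGA TAC TGA TGA TCG CCG — ATG at 6, stop TAG at 12 → 9 nt; ATG at 18, stop TGA at 24 → 9 nt.
Longest ORF is 9 nt in frame 3 (positions 6–14).

3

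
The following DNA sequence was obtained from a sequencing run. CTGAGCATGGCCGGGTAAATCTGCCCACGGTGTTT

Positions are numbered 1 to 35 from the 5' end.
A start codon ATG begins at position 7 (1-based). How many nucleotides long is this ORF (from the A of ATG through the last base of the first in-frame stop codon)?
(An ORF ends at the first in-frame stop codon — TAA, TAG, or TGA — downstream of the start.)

Codons from position 7: ATG (7–9), GCC (10–12), GGG (13–15), TAA (16–18).
TAA is the first in-frame stop; ORF spans 7–18, 12 nucleotides.

12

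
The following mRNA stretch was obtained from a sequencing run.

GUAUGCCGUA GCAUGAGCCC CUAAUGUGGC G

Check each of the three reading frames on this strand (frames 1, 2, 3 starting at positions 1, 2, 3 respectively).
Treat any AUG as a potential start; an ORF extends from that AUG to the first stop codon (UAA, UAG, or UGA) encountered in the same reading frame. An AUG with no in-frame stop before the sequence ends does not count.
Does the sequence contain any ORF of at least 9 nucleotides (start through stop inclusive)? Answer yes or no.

yes

Frame 1: GUA UGC CGU AGC AUG AGC CCC UAA UGU GGC — AUG at 13, stop UAA at 22 → 12 nt.
Frame 2: UAU GCC GUA GCA UGA GCC CCU AAU GUG GCG — no AUG→stop ORF.
Frame 3: AUG CCG UAG CAU GAG CCC CUA AUG UGG — AUG at 3, stop UAG at 9 → 9 nt.
Frame 1 has an ORF of 12 nucleotides (positions 13–24) ≥ 9, so yes.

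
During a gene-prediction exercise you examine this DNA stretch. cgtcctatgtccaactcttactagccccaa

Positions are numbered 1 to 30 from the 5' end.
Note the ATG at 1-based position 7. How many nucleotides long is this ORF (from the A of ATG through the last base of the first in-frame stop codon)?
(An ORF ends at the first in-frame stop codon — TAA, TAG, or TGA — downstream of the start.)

18

Codons from position 7: ATG (7–9), TCC (10–12), AAC (13–15), TCT (16–18), TAC (19–21), TAG (22–24).
TAG is the first in-frame stop; ORF spans 7–24, 18 nucleotides.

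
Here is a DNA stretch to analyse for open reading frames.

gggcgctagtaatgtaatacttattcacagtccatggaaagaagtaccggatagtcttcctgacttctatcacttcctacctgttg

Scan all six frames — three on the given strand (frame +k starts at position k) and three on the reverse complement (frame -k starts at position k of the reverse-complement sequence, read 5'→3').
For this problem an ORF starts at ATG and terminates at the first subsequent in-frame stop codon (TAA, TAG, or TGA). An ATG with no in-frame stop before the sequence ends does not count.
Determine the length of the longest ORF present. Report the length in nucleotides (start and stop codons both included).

21

Reverse complement (5'→3'): CAACAGGTAGGAAGTGATAGAAGTCAGGAAGACTATCCGGTACTTCTTTCCATGGACTGTGAATAAGTATTACATTACTAGCGCCC
Frame +1: GGG CGC TAG TAA TGT AAT ACT TAT TCA CAG TCC ATG GAA AGA AGT ACC GGA TAG TCT TCC TGA CTT CTA TCA CTT CCT ACC TGT — ATG at 34, stop TAG at 52 → 21 nt.
Frame +2: GGC GCT AGT AAT GTA ATA CTT ATT CAC AGT CCA TGG AAA GAA GTA CCG GAT AGT CTT CCT GAC TTC TAT CAC TTC CTA CCT GTT — no ATG→stop ORF.
Frame +3: GCG CTA GTA ATG TAA TAC TTA TTC ACA GTC CAT GGA AAG AAG TAC CGG ATA GTC TTC CTG ACT TCT ATC ACT TCC TAC CTG TTG — ATG at 12, stop TAA at 15 → 6 nt.
Frame -1: CAA CAG GTA GGA AGT GAT AGA AGT CAG GAA GAC TAT CCG GTA CTT CTT TCC ATG GAC TGT GAA TAA GTA TTA CAT TAC TAG CGC — ATG at 52, stop TAA at 64 → 15 nt.
Frame -2: AAC AGG TAG GAA GTG ATA GAA GTC AGG AAG ACT ATC CGG TAC TTC TTT CCA TGG ACT GTG AAT AAG TAT TAC ATT ACT AGC GCC — no ATG→stop ORF.
Frame -3: ACA GGT AGG AAG TGA TAG AAG TCA GGA AGA CTA TCC GGT ACT TCT TTC CAT GGA CTG TGA ATA AGT ATT ACA TTA CTA GCG CCC — no ATG→stop ORF.
Longest: frame +1, positions 34–54, 21 nt = 7 codons = 6 aa. → 21 nucleotides.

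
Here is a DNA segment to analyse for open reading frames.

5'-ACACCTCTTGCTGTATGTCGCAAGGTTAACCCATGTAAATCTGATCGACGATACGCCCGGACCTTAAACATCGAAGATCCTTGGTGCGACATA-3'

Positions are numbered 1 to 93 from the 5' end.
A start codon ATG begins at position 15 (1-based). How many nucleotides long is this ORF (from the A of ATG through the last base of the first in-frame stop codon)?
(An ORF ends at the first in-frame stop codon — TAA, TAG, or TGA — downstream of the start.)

15

Codons from position 15: ATG (15–17), TCG (18–20), CAA (21–23), GGT (24–26), TAA (27–29).
TAA is the first in-frame stop; ORF spans 15–29, 15 nucleotides.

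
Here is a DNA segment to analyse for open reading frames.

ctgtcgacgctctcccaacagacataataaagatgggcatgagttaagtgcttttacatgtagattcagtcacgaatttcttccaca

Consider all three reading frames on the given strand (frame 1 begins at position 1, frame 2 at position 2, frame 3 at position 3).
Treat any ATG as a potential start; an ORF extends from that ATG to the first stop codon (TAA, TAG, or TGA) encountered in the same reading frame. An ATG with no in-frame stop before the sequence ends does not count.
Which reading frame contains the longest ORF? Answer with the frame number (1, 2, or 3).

Frame 1: CTG TCG ACG CTC TCC CAA CAG ACA TAA TAA AGA TGG GCA TGA GTT AAG TGC TTT TAC ATG TAG ATT CAG TCA CGA ATT TCT TCC ACA — ATG at 58, stop TAG at 61 → 6 nt.
Frame 2: TGT CGA CGC TCT CCC AAC AGA CAT AAT AAA GAT GGG CAT GAG TTA AGT GCT TTT ACA TGT AGA TTC AGT CAC GAA TTT CTT CCA — no ATG→stop ORF.
Frame 3: GTC GAC GCT CTC CCA ACA GAC ATA ATA AAG ATG GGC ATG AGT TAA GTG CTT TTA CAT GTA GAT TCA GTC ACG AAT TTC TTC CAC — ATG at 33, stop TAA at 45 → 15 nt; ATG at 39, stop TAA at 45 → 9 nt.
Longest ORF is 15 nt in frame 3 (positions 33–47).

3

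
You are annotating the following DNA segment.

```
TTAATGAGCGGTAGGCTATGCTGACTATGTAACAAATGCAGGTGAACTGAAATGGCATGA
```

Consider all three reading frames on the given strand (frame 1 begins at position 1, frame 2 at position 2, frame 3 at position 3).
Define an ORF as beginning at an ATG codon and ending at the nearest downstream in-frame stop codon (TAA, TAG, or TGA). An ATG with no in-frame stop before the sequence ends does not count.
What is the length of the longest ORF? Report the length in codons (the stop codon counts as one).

Frame 1: TTA ATG AGC GGT AGG CTA TGC TGA CTA TGT AAC AAA TGC AGG TGA ACT GAA ATG GCA TGA — ATG at 4, stop TGA at 22 → 21 nt; ATG at 52, stop TGA at 58 → 9 nt.
Frame 2: TAA TGA GCG GTA GGC TAT GCT GAC TAT GTA ACA AAT GCA GGT GAA CTG AAA TGG CAT — no ATG→stop ORF.
Frame 3: AAT GAG CGG TAG GCT ATG CTG ACT ATG TAA CAA ATG CAG GTG AAC TGA AAT GGC ATG — ATG at 18, stop TAA at 30 → 15 nt; ATG at 27, stop TAA at 30 → 6 nt; ATG at 36, stop TGA at 48 → 15 nt.
Longest: frame 1, positions 4–24, 21 nt = 7 codons = 6 aa. → 7 codons.

7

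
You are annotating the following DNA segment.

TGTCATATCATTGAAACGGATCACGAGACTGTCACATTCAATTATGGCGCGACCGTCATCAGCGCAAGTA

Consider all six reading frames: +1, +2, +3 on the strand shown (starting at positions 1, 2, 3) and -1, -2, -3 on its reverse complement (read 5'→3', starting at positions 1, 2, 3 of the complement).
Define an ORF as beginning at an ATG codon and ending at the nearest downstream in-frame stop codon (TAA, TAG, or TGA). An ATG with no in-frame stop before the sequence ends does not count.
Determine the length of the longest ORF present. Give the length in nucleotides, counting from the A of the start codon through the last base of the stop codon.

Reverse complement (5'→3'): TACTTGCGCTGATGACGGTCGCGCCATAATTGAATGTGACAGTCTCGTGATCCGTTTCAATGATATGACA
Frame +1: TGT CAT ATC ATT GAA ACG GAT CAC GAG ACT GTC ACA TTC AAT TAT GGC GCG ACC GTC ATC AGC GCA AGT — no ATG→stop ORF.
Frame +2: GTC ATA TCA TTG AAA CGG ATC ACG AGA CTG TCA CAT TCA ATT ATG GCG CGA CCG TCA TCA GCG CAA GTA — no ATG→stop ORF.
Frame +3: TCA TAT CAT TGA AAC GGA TCA CGA GAC TGT CAC ATT CAA TTA TGG CGC GAC CGT CAT CAG CGC AAG — no ATG→stop ORF.
Frame -1: TAC TTG CGC TGA TGA CGG TCG CGC CAT AAT TGA ATG TGA CAG TCT CGT GAT CCG TTT CAA TGA TAT GAC — ATG at 34, stop TGA at 37 → 6 nt.
Frame -2: ACT TGC GCT GAT GAC GGT CGC GCC ATA ATT GAA TGT GAC AGT CTC GTG ATC CGT TTC AAT GAT ATG ACA — no ATG→stop ORF.
Frame -3: CTT GCG CTG ATG ACG GTC GCG CCA TAA TTG AAT GTG ACA GTC TCG TGA TCC GTT TCA ATG ATA TGA — ATG at 12, stop TAA at 27 → 18 nt; ATG at 60, stop TGA at 66 → 9 nt.
Longest: frame -3, positions 12–29, 18 nt = 6 codons = 5 aa. → 18 nucleotides.

18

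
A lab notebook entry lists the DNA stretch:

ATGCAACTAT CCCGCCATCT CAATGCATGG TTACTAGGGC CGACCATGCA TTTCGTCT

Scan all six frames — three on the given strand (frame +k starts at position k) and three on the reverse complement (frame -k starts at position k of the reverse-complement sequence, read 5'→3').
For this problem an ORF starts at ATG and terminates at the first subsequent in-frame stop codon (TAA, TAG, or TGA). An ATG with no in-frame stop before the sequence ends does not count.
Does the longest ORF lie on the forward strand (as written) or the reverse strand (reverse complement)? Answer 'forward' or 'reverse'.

reverse

Reverse complement (5'→3'): AGACGAAATGCATGGTCGGCCCTAGTAACCATGCATTGAGATGGCGGGATAGTTGCAT
Frame +1: ATG CAA CTA TCC CGC CAT CTC AAT GCA TGG TTA CTA GGG CCG ACC ATG CAT TTC GTC — no ATG→stop ORF.
Frame +2: TGC AAC TAT CCC GCC ATC TCA ATG CAT GGT TAC TAG GGC CGA CCA TGC ATT TCG TCT — ATG at 23, stop TAG at 35 → 15 nt.
Frame +3: GCA ACT ATC CCG CCA TCT CAA TGC ATG GTT ACT AGG GCC GAC CAT GCA TTT CGT — no ATG→stop ORF.
Frame -1: AGA CGA AAT GCA TGG TCG GCC CTA GTA ACC ATG CAT TGA GAT GGC GGG ATA GTT GCA — ATG at 31, stop TGA at 37 → 9 nt.
Frame -2: GAC GAA ATG CAT GGT CGG CCC TAG TAA CCA TGC ATT GAG ATG GCG GGA TAG TTG CAT — ATG at 8, stop TAG at 23 → 18 nt; ATG at 41, stop TAG at 50 → 12 nt.
Frame -3: ACG AAA TGC ATG GTC GGC CCT AGT AAC CAT GCA TTG AGA TGG CGG GAT AGT TGC — no ATG→stop ORF.
Forward-strand max 15 nt; reverse-strand max 18 nt. The reverse strand has the longer ORF.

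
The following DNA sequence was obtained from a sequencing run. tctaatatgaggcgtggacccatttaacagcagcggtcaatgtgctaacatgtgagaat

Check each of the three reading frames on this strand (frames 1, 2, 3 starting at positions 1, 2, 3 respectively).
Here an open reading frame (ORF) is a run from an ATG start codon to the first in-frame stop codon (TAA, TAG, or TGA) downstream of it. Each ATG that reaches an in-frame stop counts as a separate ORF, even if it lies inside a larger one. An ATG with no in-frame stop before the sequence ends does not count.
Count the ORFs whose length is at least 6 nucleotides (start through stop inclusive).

3

Frame 1: TCT AAT ATG AGG CGT GGA CCC ATT TAA CAG CAG CGG TCA ATG TGC TAA CAT GTG AGA — ATG at 7, stop TAA at 25 → 21 nt; ATG at 40, stop TAA at 46 → 9 nt.
Frame 2: CTA ATA TGA GGC GTG GAC CCA TTT AAC AGC AGC GGT CAA TGT GCT AAC ATG TGA GAA — ATG at 50, stop TGA at 53 → 6 nt.
Frame 3: TAA TAT GAG GCG TGG ACC CAT TTA ACA GCA GCG GTC AAT GTG CTA ACA TGT GAG AAT — no ATG→stop ORF.
ORFs ≥ 6 nucleotides: frame 1 7–27 (21 nucleotides), frame 1 40–48 (9 nucleotides), frame 2 50–55 (6 nucleotides). Count = 3.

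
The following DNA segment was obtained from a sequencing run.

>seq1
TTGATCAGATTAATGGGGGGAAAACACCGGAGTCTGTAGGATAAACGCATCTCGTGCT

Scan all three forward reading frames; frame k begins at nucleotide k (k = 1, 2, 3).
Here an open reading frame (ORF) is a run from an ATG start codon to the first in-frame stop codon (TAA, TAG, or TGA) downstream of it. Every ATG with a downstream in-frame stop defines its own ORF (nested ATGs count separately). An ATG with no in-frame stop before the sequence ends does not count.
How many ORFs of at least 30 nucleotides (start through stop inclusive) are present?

Frame 1: TTG ATC AGA TTA ATG GGG GGA AAA CAC CGG AGT CTG TAG GAT AAA CGC ATC TCG TGC — ATG at 13, stop TAG at 37 → 27 nt.
Frame 2: TGA TCA GAT TAA TGG GGG GAA AAC ACC GGA GTC TGT AGG ATA AAC GCA TCT CGT GCT — no ATG→stop ORF.
Frame 3: GAT CAG ATT AAT GGG GGG AAA ACA CCG GAG TCT GTA GGA TAA ACG CAT CTC GTG — no ATG→stop ORF.
No ORF reaches 30 nucleotides. Count = 0.

0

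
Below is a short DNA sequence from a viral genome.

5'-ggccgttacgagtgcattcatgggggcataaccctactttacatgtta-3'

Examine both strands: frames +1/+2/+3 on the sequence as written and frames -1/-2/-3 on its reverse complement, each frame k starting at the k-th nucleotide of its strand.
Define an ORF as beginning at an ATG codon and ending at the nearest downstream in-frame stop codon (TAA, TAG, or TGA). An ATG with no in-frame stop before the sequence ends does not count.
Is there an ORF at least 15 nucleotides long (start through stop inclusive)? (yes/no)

Reverse complement (5'→3'): TAACATGTAAAGTAGGGTTATGCCCCCATGAATGCACTCGTAACGGCC
Frame +1: GGC CGT TAC GAG TGC ATT CAT GGG GGC ATA ACC CTA CTT TAC ATG TTA — no ATG→stop ORF.
Frame +2: GCC GTT ACG AGT GCA TTC ATG GGG GCA TAA CCC TAC TTT ACA TGT — ATG at 20, stop TAA at 29 → 12 nt.
Frame +3: CCG TTA CGA GTG CAT TCA TGG GGG CAT AAC CCT ACT TTA CAT GTT — no ATG→stop ORF.
Frame -1: TAA CAT GTA AAG TAG GGT TAT GCC CCC ATG AAT GCA CTC GTA ACG GCC — no ATG→stop ORF.
Frame -2: AAC ATG TAA AGT AGG GTT ATG CCC CCA TGA ATG CAC TCG TAA CGG — ATG at 5, stop TAA at 8 → 6 nt; ATG at 20, stop TGA at 29 → 12 nt; ATG at 32, stop TAA at 41 → 12 nt.
Frame -3: ACA TGT AAA GTA GGG TTA TGC CCC CAT GAA TGC ACT CGT AAC GGC — no ATG→stop ORF.
Largest ORF found is 12 nucleotides < 15, so no.

no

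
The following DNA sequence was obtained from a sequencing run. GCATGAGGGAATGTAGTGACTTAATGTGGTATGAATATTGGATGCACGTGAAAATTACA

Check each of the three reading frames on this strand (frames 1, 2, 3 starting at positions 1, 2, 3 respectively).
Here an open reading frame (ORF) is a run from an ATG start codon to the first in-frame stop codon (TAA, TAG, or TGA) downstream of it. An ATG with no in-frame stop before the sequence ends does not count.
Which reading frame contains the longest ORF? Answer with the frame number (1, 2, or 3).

1

Frame 1: GCA TGA GGG AAT GTA GTG ACT TAA TGT GGT ATG AAT ATT GGA TGC ACG TGA AAA TTA — ATG at 31, stop TGA at 49 → 21 nt.
Frame 2: CAT GAG GGA ATG TAG TGA CTT AAT GTG GTA TGA ATA TTG GAT GCA CGT GAA AAT TAC — ATG at 11, stop TAG at 14 → 6 nt.
Frame 3: ATG AGG GAA TGT AGT GAC TTA ATG TGG TAT GAA TAT TGG ATG CAC GTG AAA ATT ACA — no ATG→stop ORF.
Longest ORF is 21 nt in frame 1 (positions 31–51).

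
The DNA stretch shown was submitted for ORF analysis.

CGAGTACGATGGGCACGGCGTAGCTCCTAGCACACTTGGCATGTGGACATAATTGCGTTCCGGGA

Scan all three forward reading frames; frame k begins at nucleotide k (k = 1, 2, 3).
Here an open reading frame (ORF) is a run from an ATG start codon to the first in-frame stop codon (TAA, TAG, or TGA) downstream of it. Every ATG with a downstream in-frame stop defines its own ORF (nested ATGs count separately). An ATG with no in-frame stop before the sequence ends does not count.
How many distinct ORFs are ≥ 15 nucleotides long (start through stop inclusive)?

1

Frame 1: CGA GTA CGA TGG GCA CGG CGT AGC TCC TAG CAC ACT TGG CAT GTG GAC ATA ATT GCG TTC CGG — no ATG→stop ORF.
Frame 2: GAG TAC GAT GGG CAC GGC GTA GCT CCT AGC ACA CTT GGC ATG TGG ACA TAA TTG CGT TCC GGG — ATG at 41, stop TAA at 50 → 12 nt.
Frame 3: AGT ACG ATG GGC ACG GCG TAG CTC CTA GCA CAC TTG GCA TGT GGA CAT AAT TGC GTT CCG GGA — ATG at 9, stop TAG at 21 → 15 nt.
ORFs ≥ 15 nucleotides: frame 3 9–23 (15 nucleotides). Count = 1.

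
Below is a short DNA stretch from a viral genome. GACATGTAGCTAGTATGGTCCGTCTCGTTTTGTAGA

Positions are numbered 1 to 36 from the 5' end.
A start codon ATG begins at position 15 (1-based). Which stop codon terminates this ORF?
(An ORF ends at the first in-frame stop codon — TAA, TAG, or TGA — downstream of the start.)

TAG

Codons from position 15: ATG (15–17), GTC (18–20), CGT (21–23), CTC (24–26), GTT (27–29), TTG (30–32), TAG (33–35).
The first in-frame stop codon is TAG.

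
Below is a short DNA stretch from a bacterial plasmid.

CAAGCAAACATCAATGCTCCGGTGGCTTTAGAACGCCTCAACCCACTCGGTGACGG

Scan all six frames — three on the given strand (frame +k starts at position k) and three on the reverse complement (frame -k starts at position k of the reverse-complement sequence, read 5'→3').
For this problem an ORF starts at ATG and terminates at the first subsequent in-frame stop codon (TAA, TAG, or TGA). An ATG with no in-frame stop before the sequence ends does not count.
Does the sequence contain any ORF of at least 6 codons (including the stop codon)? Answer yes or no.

yes

Reverse complement (5'→3'): CCGTCACCGAGTGGGTTGAGGCGTTCTAAAGCCACCGGAGCATTGATGTTTGCTTG
Frame +1: CAA GCA AAC ATC AAT GCT CCG GTG GCT TTA GAA CGC CTC AAC CCA CTC GGT GAC — no ATG→stop ORF.
Frame +2: AAG CAA ACA TCA ATG CTC CGG TGG CTT TAG AAC GCC TCA ACC CAC TCG GTG ACG — ATG at 14, stop TAG at 29 → 18 nt.
Frame +3: AGC AAA CAT CAA TGC TCC GGT GGC TTT AGA ACG CCT CAA CCC ACT CGG TGA CGG — no ATG→stop ORF.
Frame -1: CCG TCA CCG AGT GGG TTG AGG CGT TCT AAA GCC ACC GGA GCA TTG ATG TTT GCT — no ATG→stop ORF.
Frame -2: CGT CAC CGA GTG GGT TGA GGC GTT CTA AAG CCA CCG GAG CAT TGA TGT TTG CTT — no ATG→stop ORF.
Frame -3: GTC ACC GAG TGG GTT GAG GCG TTC TAA AGC CAC CGG AGC ATT GAT GTT TGC TTG — no ATG→stop ORF.
Frame +2 has an ORF of 6 codons (positions 14–31) ≥ 6, so yes.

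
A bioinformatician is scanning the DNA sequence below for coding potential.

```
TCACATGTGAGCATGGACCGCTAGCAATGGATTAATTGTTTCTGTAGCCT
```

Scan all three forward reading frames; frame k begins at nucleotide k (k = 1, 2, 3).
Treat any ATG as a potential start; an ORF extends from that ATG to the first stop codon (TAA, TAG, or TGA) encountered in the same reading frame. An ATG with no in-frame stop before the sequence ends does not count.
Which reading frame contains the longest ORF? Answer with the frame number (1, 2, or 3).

Frame 1: TCA CAT GTG AGC ATG GAC CGC TAG CAA TGG ATT AAT TGT TTC TGT AGC — ATG at 13, stop TAG at 22 → 12 nt.
Frame 2: CAC ATG TGA GCA TGG ACC GCT AGC AAT GGA TTA ATT GTT TCT GTA GCC — ATG at 5, stop TGA at 8 → 6 nt.
Frame 3: ACA TGT GAG CAT GGA CCG CTA GCA ATG GAT TAA TTG TTT CTG TAG CCT — ATG at 27, stop TAA at 33 → 9 nt.
Longest ORF is 12 nt in frame 1 (positions 13–24).

1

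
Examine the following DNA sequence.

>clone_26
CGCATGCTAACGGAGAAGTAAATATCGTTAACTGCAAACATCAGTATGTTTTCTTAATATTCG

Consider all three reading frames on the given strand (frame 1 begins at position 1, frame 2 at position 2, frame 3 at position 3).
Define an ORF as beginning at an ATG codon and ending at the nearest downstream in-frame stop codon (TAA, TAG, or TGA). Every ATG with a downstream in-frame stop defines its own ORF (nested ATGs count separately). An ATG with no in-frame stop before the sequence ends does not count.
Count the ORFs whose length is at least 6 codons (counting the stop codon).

1

Frame 1: CGC ATG CTA ACG GAG AAG TAA ATA TCG TTA ACT GCA AAC ATC AGT ATG TTT TCT TAA TAT TCG — ATG at 4, stop TAA at 19 → 18 nt; ATG at 46, stop TAA at 55 → 12 nt.
Frame 2: GCA TGC TAA CGG AGA AGT AAA TAT CGT TAA CTG CAA ACA TCA GTA TGT TTT CTT AAT ATT — no ATG→stop ORF.
Frame 3: CAT GCT AAC GGA GAA GTA AAT ATC GTT AAC TGC AAA CAT CAG TAT GTT TTC TTA ATA TTC — no ATG→stop ORF.
ORFs ≥ 6 codons: frame 1 4–21 (6 codons). Count = 1.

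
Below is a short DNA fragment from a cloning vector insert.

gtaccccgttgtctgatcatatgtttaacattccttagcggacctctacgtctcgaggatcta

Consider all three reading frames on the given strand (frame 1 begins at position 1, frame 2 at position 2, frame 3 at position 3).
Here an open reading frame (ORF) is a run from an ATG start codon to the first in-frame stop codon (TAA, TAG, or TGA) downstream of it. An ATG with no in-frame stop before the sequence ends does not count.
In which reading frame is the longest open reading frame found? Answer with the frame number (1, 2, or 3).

3

Frame 1: GTA CCC CGT TGT CTG ATC ATA TGT TTA ACA TTC CTT AGC GGA CCT CTA CGT CTC GAG GAT CTA — no ATG→stop ORF.
Frame 2: TAC CCC GTT GTC TGA TCA TAT GTT TAA CAT TCC TTA GCG GAC CTC TAC GTC TCG AGG ATC — no ATG→stop ORF.
Frame 3: ACC CCG TTG TCT GAT CAT ATG TTT AAC ATT CCT TAG CGG ACC TCT ACG TCT CGA GGA TCT — ATG at 21, stop TAG at 36 → 18 nt.
Longest ORF is 18 nt in frame 3 (positions 21–38).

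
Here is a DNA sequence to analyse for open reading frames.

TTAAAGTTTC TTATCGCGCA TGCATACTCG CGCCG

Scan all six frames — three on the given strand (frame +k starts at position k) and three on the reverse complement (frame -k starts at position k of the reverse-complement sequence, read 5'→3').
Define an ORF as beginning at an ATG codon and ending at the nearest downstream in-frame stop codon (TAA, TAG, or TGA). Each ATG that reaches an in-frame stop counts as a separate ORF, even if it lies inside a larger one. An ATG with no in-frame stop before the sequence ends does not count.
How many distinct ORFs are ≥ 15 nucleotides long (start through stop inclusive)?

2

Reverse complement (5'→3'): CGGCGCGAGTATGCATGCGCGATAAGAAACTTTAA
Frame +1: TTA AAG TTT CTT ATC GCG CAT GCA TAC TCG CGC — no ATG→stop ORF.
Frame +2: TAA AGT TTC TTA TCG CGC ATG CAT ACT CGC GCC — no ATG→stop ORF.
Frame +3: AAA GTT TCT TAT CGC GCA TGC ATA CTC GCG CCG — no ATG→stop ORF.
Frame -1: CGG CGC GAG TAT GCA TGC GCG ATA AGA AAC TTT — no ATG→stop ORF.
Frame -2: GGC GCG AGT ATG CAT GCG CGA TAA GAA ACT TTA — ATG at 11, stop TAA at 23 → 15 nt.
Frame -3: GCG CGA GTA TGC ATG CGC GAT AAG AAA CTT TAA — ATG at 15, stop TAA at 33 → 21 nt.
ORFs ≥ 15 nucleotides: frame -2 11–25 (15 nucleotides), frame -3 15–35 (21 nucleotides). Count = 2.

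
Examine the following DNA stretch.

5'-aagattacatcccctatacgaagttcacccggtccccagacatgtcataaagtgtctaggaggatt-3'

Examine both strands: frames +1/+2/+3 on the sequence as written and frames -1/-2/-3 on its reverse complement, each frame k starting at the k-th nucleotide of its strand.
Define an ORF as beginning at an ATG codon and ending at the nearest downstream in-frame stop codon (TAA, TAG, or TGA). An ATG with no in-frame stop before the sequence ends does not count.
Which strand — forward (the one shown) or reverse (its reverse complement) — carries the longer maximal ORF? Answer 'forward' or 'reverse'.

reverse

Reverse complement (5'→3'): AATCCTCCTAGACACTTTATGACATGTCTGGGGACCGGGTGAACTTCGTATAGGGGATGTAATCTT
Frame +1: AAG ATT ACA TCC CCT ATA CGA AGT TCA CCC GGT CCC CAG ACA TGT CAT AAA GTG TCT AGG AGG ATT — no ATG→stop ORF.
Frame +2: AGA TTA CAT CCC CTA TAC GAA GTT CAC CCG GTC CCC AGA CAT GTC ATA AAG TGT CTA GGA GGA — no ATG→stop ORF.
Frame +3: GAT TAC ATC CCC TAT ACG AAG TTC ACC CGG TCC CCA GAC ATG TCA TAA AGT GTC TAG GAG GAT — ATG at 42, stop TAA at 48 → 9 nt.
Frame -1: AAT CCT CCT AGA CAC TTT ATG ACA TGT CTG GGG ACC GGG TGA ACT TCG TAT AGG GGA TGT AAT CTT — ATG at 19, stop TGA at 40 → 24 nt.
Frame -2: ATC CTC CTA GAC ACT TTA TGA CAT GTC TGG GGA CCG GGT GAA CTT CGT ATA GGG GAT GTA ATC — no ATG→stop ORF.
Frame -3: TCC TCC TAG ACA CTT TAT GAC ATG TCT GGG GAC CGG GTG AAC TTC GTA TAG GGG ATG TAA TCT — ATG at 24, stop TAG at 51 → 30 nt; ATG at 57, stop TAA at 60 → 6 nt.
Forward-strand max 9 nt; reverse-strand max 30 nt. The reverse strand has the longer ORF.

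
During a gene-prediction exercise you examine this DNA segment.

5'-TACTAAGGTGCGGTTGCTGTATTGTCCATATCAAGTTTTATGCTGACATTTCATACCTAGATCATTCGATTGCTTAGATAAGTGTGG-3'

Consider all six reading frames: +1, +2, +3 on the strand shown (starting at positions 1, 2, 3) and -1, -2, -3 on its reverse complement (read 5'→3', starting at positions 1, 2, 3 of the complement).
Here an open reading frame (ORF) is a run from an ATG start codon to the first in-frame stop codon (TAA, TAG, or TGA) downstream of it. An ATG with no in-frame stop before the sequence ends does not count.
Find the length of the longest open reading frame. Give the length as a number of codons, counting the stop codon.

Reverse complement (5'→3'): CCACACTTATCTAAGCAATCGAATGATCTAGGTATGAAATGTCAGCATAAAACTTGATATGGACAATACAGCAACCGCACCTTAGTA
Frame +1: TAC TAA GGT GCG GTT GCT GTA TTG TCC ATA TCA AGT TTT ATG CTG ACA TTT CAT ACC TAG ATC ATT CGA TTG CTT AGA TAA GTG TGG — ATG at 40, stop TAG at 58 → 21 nt.
Frame +2: ACT AAG GTG CGG TTG CTG TAT TGT CCA TAT CAA GTT TTA TGC TGA CAT TTC ATA CCT AGA TCA TTC GAT TGC TTA GAT AAG TGT — no ATG→stop ORF.
Frame +3: CTA AGG TGC GGT TGC TGT ATT GTC CAT ATC AAG TTT TAT GCT GAC ATT TCA TAC CTA GAT CAT TCG ATT GCT TAG ATA AGT GTG — no ATG→stop ORF.
Frame -1: CCA CAC TTA TCT AAG CAA TCG AAT GAT CTA GGT ATG AAA TGT CAG CAT AAA ACT TGA TAT GGA CAA TAC AGC AAC CGC ACC TTA GTA — ATG at 34, stop TGA at 55 → 24 nt.
Frame -2: CAC ACT TAT CTA AGC AAT CGA ATG ATC TAG GTA TGA AAT GTC AGC ATA AAA CTT GAT ATG GAC AAT ACA GCA ACC GCA CCT TAG — ATG at 23, stop TAG at 29 → 9 nt; ATG at 59, stop TAG at 83 → 27 nt.
Frame -3: ACA CTT ATC TAA GCA ATC GAA TGA TCT AGG TAT GAA ATG TCA GCA TAA AAC TTG ATA TGG ACA ATA CAG CAA CCG CAC CTT AGT — ATG at 39, stop TAA at 48 → 12 nt.
Longest: frame -2, positions 59–85, 27 nt = 9 codons = 8 aa. → 9 codons.

9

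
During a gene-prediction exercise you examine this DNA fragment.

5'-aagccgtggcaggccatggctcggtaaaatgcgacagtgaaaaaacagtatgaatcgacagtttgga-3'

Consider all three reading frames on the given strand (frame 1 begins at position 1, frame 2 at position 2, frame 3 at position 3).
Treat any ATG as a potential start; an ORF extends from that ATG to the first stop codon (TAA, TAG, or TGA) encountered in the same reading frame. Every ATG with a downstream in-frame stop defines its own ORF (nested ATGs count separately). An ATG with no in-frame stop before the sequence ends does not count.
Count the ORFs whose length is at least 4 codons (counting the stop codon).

Frame 1: AAG CCG TGG CAG GCC ATG GCT CGG TAA AAT GCG ACA GTG AAA AAA CAG TAT GAA TCG ACA GTT TGG — ATG at 16, stop TAA at 25 → 12 nt.
Frame 2: AGC CGT GGC AGG CCA TGG CTC GGT AAA ATG CGA CAG TGA AAA AAC AGT ATG AAT CGA CAG TTT GGA — ATG at 29, stop TGA at 38 → 12 nt.
Frame 3: GCC GTG GCA GGC CAT GGC TCG GTA AAA TGC GAC AGT GAA AAA ACA GTA TGA ATC GAC AGT TTG — no ATG→stop ORF.
ORFs ≥ 4 codons: frame 1 16–27 (4 codons), frame 2 29–40 (4 codons). Count = 2.

2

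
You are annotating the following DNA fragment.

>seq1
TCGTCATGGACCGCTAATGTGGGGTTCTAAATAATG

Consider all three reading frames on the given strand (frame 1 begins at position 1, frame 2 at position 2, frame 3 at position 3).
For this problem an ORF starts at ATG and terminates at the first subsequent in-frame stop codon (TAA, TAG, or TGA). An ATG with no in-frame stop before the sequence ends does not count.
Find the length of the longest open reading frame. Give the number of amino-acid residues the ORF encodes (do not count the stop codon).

Frame 1: TCG TCA TGG ACC GCT AAT GTG GGG TTC TAA ATA ATG — no ATG→stop ORF.
Frame 2: CGT CAT GGA CCG CTA ATG TGG GGT TCT AAA TAA — ATG at 17, stop TAA at 32 → 18 nt.
Frame 3: GTC ATG GAC CGC TAA TGT GGG GTT CTA AAT AAT — ATG at 6, stop TAA at 15 → 12 nt.
Longest: frame 2, positions 17–34, 18 nt = 6 codons = 5 aa. → 5 amino acids.

5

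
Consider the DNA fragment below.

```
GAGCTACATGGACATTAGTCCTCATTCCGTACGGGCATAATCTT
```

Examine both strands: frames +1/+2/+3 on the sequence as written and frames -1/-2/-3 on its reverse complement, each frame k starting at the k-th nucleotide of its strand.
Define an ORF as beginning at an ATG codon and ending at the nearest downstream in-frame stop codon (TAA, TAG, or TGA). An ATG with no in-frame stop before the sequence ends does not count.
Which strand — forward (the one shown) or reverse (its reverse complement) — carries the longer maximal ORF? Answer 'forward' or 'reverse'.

Reverse complement (5'→3'): AAGATTATGCCCGTACGGAATGAGGACTAATGTCCATGTAGCTC
Frame +1: GAG CTA CAT GGA CAT TAG TCC TCA TTC CGT ACG GGC ATA ATC — no ATG→stop ORF.
Frame +2: AGC TAC ATG GAC ATT AGT CCT CAT TCC GTA CGG GCA TAA TCT — ATG at 8, stop TAA at 38 → 33 nt.
Frame +3: GCT ACA TGG ACA TTA GTC CTC ATT CCG TAC GGG CAT AAT CTT — no ATG→stop ORF.
Frame -1: AAG ATT ATG CCC GTA CGG AAT GAG GAC TAA TGT CCA TGT AGC — ATG at 7, stop TAA at 28 → 24 nt.
Frame -2: AGA TTA TGC CCG TAC GGA ATG AGG ACT AAT GTC CAT GTA GCT — no ATG→stop ORF.
Frame -3: GAT TAT GCC CGT ACG GAA TGA GGA CTA ATG TCC ATG TAG CTC — ATG at 30, stop TAG at 39 → 12 nt; ATG at 36, stop TAG at 39 → 6 nt.
Forward-strand max 33 nt; reverse-strand max 24 nt. The forward strand has the longer ORF.

forward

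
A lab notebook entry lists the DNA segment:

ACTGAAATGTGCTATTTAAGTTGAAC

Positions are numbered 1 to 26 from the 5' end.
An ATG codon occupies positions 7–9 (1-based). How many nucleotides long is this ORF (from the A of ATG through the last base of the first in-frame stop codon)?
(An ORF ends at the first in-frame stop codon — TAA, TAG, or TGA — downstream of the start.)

18

Codons from position 7: ATG (7–9), TGC (10–12), TAT (13–15), TTA (16–18), AGT (19–21), TGA (22–24).
TGA is the first in-frame stop; ORF spans 7–24, 18 nucleotides.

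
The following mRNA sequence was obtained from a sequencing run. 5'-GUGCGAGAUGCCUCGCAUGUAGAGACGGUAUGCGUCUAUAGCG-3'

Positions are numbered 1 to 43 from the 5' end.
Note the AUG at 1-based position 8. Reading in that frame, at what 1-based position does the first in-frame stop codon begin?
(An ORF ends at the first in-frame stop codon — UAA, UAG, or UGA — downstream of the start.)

Codons from position 8: AUG (8–10), CCU (11–13), CGC (14–16), AUG (17–19), UAG (20–22).
UAG is a stop codon; it begins at position 20.

20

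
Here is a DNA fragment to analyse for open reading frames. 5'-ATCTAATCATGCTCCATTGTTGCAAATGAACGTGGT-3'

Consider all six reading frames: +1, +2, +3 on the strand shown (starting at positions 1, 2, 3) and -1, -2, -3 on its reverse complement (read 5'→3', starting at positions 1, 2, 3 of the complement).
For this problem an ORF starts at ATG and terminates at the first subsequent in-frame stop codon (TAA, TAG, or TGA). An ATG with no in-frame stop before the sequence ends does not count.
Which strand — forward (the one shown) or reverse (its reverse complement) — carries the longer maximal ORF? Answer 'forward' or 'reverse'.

Reverse complement (5'→3'): ACCACGTTCATTTGCAACAATGGAGCATGATTAGAT
Frame +1: ATC TAA TCA TGC TCC ATT GTT GCA AAT GAA CGT GGT — no ATG→stop ORF.
Frame +2: TCT AAT CAT GCT CCA TTG TTG CAA ATG AAC GTG — no ATG→stop ORF.
Frame +3: CTA ATC ATG CTC CAT TGT TGC AAA TGA ACG TGG — ATG at 9, stop TGA at 27 → 21 nt.
Frame -1: ACC ACG TTC ATT TGC AAC AAT GGA GCA TGA TTA GAT — no ATG→stop ORF.
Frame -2: CCA CGT TCA TTT GCA ACA ATG GAG CAT GAT TAG — ATG at 20, stop TAG at 32 → 15 nt.
Frame -3: CAC GTT CAT TTG CAA CAA TGG AGC ATG ATT AGA — no ATG→stop ORF.
Forward-strand max 21 nt; reverse-strand max 15 nt. The forward strand has the longer ORF.

forward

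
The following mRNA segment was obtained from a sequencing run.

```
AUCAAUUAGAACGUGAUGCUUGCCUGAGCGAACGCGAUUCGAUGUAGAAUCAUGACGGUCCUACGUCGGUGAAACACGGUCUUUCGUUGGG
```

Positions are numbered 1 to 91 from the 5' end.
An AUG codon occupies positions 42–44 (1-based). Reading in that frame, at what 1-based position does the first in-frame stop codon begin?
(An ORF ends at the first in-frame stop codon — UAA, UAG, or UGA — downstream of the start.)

Codons from position 42: AUG (42–44), UAG (45–47).
UAG is a stop codon; it begins at position 45.

45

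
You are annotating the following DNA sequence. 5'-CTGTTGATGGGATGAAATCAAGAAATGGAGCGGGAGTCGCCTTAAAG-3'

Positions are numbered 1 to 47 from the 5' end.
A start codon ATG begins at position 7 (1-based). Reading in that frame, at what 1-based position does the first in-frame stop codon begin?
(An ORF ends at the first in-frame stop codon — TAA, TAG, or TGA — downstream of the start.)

13

Codons from position 7: ATG (7–9), GGA (10–12), TGA (13–15).
TGA is a stop codon; it begins at position 13.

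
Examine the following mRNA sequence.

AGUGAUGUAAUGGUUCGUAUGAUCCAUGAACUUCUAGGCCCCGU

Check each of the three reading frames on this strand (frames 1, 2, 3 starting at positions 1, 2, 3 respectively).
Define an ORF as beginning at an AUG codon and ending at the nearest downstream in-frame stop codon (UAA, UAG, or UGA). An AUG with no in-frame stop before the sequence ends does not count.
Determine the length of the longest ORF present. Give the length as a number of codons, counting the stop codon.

4

Frame 1: AGU GAU GUA AUG GUU CGU AUG AUC CAU GAA CUU CUA GGC CCC — no AUG→stop ORF.
Frame 2: GUG AUG UAA UGG UUC GUA UGA UCC AUG AAC UUC UAG GCC CCG — AUG at 5, stop UAA at 8 → 6 nt; AUG at 26, stop UAG at 35 → 12 nt.
Frame 3: UGA UGU AAU GGU UCG UAU GAU CCA UGA ACU UCU AGG CCC CGU — no AUG→stop ORF.
Longest: frame 2, positions 26–37, 12 nt = 4 codons = 3 aa. → 4 codons.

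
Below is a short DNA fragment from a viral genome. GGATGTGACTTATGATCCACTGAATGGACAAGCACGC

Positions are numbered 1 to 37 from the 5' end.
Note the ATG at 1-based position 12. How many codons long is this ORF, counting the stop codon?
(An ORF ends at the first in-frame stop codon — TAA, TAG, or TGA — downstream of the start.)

Codons from position 12: ATG (12–14), ATC (15–17), CAC (18–20), TGA (21–23).
TGA is the first in-frame stop; that's 4 codons including the stop.

4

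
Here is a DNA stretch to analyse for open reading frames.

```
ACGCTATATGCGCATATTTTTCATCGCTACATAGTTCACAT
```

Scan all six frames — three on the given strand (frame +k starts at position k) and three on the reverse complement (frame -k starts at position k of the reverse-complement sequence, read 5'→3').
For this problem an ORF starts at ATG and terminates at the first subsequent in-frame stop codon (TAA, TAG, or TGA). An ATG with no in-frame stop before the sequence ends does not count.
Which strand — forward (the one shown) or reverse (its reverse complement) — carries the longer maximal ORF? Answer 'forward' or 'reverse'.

forward

Reverse complement (5'→3'): ATGTGAACTATGTAGCGATGAAAAATATGCGCATATAGCGT
Frame +1: ACG CTA TAT GCG CAT ATT TTT CAT CGC TAC ATA GTT CAC — no ATG→stop ORF.
Frame +2: CGC TAT ATG CGC ATA TTT TTC ATC GCT ACA TAG TTC ACA — ATG at 8, stop TAG at 32 → 27 nt.
Frame +3: GCT ATA TGC GCA TAT TTT TCA TCG CTA CAT AGT TCA CAT — no ATG→stop ORF.
Frame -1: ATG TGA ACT ATG TAG CGA TGA AAA ATA TGC GCA TAT AGC — ATG at 1, stop TGA at 4 → 6 nt; ATG at 10, stop TAG at 13 → 6 nt.
Frame -2: TGT GAA CTA TGT AGC GAT GAA AAA TAT GCG CAT ATA GCG — no ATG→stop ORF.
Frame -3: GTG AAC TAT GTA GCG ATG AAA AAT ATG CGC ATA TAG CGT — ATG at 18, stop TAG at 36 → 21 nt; ATG at 27, stop TAG at 36 → 12 nt.
Forward-strand max 27 nt; reverse-strand max 21 nt. The forward strand has the longer ORF.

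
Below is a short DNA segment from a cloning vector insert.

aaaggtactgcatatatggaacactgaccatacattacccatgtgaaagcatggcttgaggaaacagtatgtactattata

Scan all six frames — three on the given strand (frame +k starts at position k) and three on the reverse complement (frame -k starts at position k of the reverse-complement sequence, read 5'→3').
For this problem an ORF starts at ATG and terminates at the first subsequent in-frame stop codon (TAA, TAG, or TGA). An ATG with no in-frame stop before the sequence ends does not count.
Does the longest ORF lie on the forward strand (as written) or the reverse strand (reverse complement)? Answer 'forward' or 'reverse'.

reverse

Reverse complement (5'→3'): TATAATAGTACATACTGTTTCCTCAAGCCATGCTTTCACATGGGTAATGTATGGTCAGTGTTCCATATATGCAGTACCTTT
Frame +1: AAA GGT ACT GCA TAT ATG GAA CAC TGA CCA TAC ATT ACC CAT GTG AAA GCA TGG CTT GAG GAA ACA GTA TGT ACT ATT ATA — ATG at 16, stop TGA at 25 → 12 nt.
Frame +2: AAG GTA CTG CAT ATA TGG AAC ACT GAC CAT ACA TTA CCC ATG TGA AAG CAT GGC TTG AGG AAA CAG TAT GTA CTA TTA — ATG at 41, stop TGA at 44 → 6 nt.
Frame +3: AGG TAC TGC ATA TAT GGA ACA CTG ACC ATA CAT TAC CCA TGT GAA AGC ATG GCT TGA GGA AAC AGT ATG TAC TAT TAT — ATG at 51, stop TGA at 57 → 9 nt.
Frame -1: TAT AAT AGT ACA TAC TGT TTC CTC AAG CCA TGC TTT CAC ATG GGT AAT GTA TGG TCA GTG TTC CAT ATA TGC AGT ACC TTT — no ATG→stop ORF.
Frame -2: ATA ATA GTA CAT ACT GTT TCC TCA AGC CAT GCT TTC ACA TGG GTA ATG TAT GGT CAG TGT TCC ATA TAT GCA GTA CCT — no ATG→stop ORF.
Frame -3: TAA TAG TAC ATA CTG TTT CCT CAA GCC ATG CTT TCA CAT GGG TAA TGT ATG GTC AGT GTT CCA TAT ATG CAG TAC CTT — ATG at 30, stop TAA at 45 → 18 nt.
Forward-strand max 12 nt; reverse-strand max 18 nt. The reverse strand has the longer ORF.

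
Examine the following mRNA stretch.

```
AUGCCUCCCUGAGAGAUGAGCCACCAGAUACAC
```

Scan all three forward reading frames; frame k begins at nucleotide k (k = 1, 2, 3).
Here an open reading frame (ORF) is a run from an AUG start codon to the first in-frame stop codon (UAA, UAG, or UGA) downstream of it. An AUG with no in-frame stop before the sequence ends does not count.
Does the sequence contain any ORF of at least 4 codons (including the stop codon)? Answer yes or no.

yes

Frame 1: AUG CCU CCC UGA GAG AUG AGC CAC CAG AUA CAC — AUG at 1, stop UGA at 10 → 12 nt.
Frame 2: UGC CUC CCU GAG AGA UGA GCC ACC AGA UAC — no AUG→stop ORF.
Frame 3: GCC UCC CUG AGA GAU GAG CCA CCA GAU ACA — no AUG→stop ORF.
Frame 1 has an ORF of 4 codons (positions 1–12) ≥ 4, so yes.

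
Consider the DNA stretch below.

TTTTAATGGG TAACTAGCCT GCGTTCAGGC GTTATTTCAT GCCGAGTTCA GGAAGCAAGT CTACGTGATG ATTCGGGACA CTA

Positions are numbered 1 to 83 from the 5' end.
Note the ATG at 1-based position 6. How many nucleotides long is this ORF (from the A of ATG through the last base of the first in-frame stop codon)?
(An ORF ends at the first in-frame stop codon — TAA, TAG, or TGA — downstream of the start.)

12

Codons from position 6: ATG (6–8), GGT (9–11), AAC (12–14), TAG (15–17).
TAG is the first in-frame stop; ORF spans 6–17, 12 nucleotides.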